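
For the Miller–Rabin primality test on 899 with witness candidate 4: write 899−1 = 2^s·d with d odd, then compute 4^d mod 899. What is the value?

899 − 1 = 898 = 2^1 · 449, so d = 449.
4^1 ≡ 4 (mod 899)
4^2 ≡ 4^2 = 16 ≡ 16 (mod 899)
4^4 ≡ 16^2 = 256 ≡ 256 (mod 899)
4^8 ≡ 256^2 = 65536 ≡ 808 (mod 899)
4^16 ≡ 808^2 = 652864 ≡ 190 (mod 899)
4^32 ≡ 190^2 = 36100 ≡ 140 (mod 899)
4^64 ≡ 140^2 = 19600 ≡ 721 (mod 899)
4^128 ≡ 721^2 = 519841 ≡ 219 (mod 899)
4^256 ≡ 219^2 = 47961 ≡ 314 (mod 899)
449 = 256 + 128 + 64 + 1 in binary powers of 2.
So 4^449 ≡ 314 · 219 · 721 · 4 ≡ 845 (mod 899).
Squaring chain: 845; never reaches −1, so base 4 is a Miller–Rabin witness that 899 is composite.

845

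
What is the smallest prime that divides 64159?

83

64159 is odd.
Digit sum 25, not divisible by 3.
Ends in 9: not divisible by 5.
7: 64159 = 7·9165 + 4
11: 64159 = 11·5832 + 7
13: 64159 = 13·4935 + 4
17: 64159 = 17·3774 + 1
19: 64159 = 19·3376 + 15
23: 64159 = 23·2789 + 12
29: 64159 = 29·2212 + 11
31: 64159 = 31·2069 + 20
37: 64159 = 37·1734 + 1
41: 64159 = 41·1564 + 35
43: 64159 = 43·1492 + 3
47: 64159 = 47·1365 + 4
53: 64159 = 53·1210 + 29
59: 64159 = 59·1087 + 26
61: 64159 = 61·1051 + 48
67: 64159 = 67·957 + 40
71: 64159 = 71·903 + 46
73: 64159 = 73·878 + 65
79: 64159 = 79·812 + 11
83: 64159 = 83·773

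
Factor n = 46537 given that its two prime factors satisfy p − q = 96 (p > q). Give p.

269

Since p = q + 96, we have 46537 = q(q + 96), so q² + 96q − 46537 = 0.
Discriminant: 96² + 4·46537 = 9216 + 186148 = 195364; √195364 = 442.
q = (−96 + 442)/2 = 173, and p = q + 96 = 269.
Check: 173 · 269 = 46537.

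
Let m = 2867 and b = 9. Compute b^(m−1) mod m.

619

9^1 ≡ 9 (mod 2867)
9^2 ≡ 9^2 = 81 ≡ 81 (mod 2867)
9^4 ≡ 81^2 = 6561 ≡ 827 (mod 2867)
9^8 ≡ 827^2 = 683929 ≡ 1583 (mod 2867)
9^16 ≡ 1583^2 = 2505889 ≡ 131 (mod 2867)
9^32 ≡ 131^2 = 17161 ≡ 2826 (mod 2867)
9^64 ≡ 2826^2 = 7986276 ≡ 1681 (mod 2867)
9^128 ≡ 1681^2 = 2825761 ≡ 1766 (mod 2867)
9^256 ≡ 1766^2 = 3118756 ≡ 2327 (mod 2867)
9^512 ≡ 2327^2 = 5414929 ≡ 2033 (mod 2867)
9^1024 ≡ 2033^2 = 4133089 ≡ 1742 (mod 2867)
9^2048 ≡ 1742^2 = 3034564 ≡ 1278 (mod 2867)
2866 = 2048 + 512 + 256 + 32 + 16 + 2 in binary powers of 2.
So 9^2866 ≡ 1278 · 2033 · 2327 · 2826 · 131 · 81 ≡ 619 (mod 2867).
Since 619 ≠ 1, base 9 is a Fermat witness: 2867 is composite.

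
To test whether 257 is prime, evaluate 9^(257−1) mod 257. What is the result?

9^1 ≡ 9 (mod 257)
9^2 ≡ 9^2 = 81 ≡ 81 (mod 257)
9^4 ≡ 81^2 = 6561 ≡ 136 (mod 257)
9^8 ≡ 136^2 = 18496 ≡ 249 (mod 257)
9^16 ≡ 249^2 = 62001 ≡ 64 (mod 257)
9^32 ≡ 64^2 = 4096 ≡ 241 (mod 257)
9^64 ≡ 241^2 = 58081 ≡ 256 (mod 257)
9^128 ≡ 256^2 = 65536 ≡ 1 (mod 257)
9^256 ≡ 1^2 = 1 ≡ 1 (mod 257)
256 = 256 in binary powers of 2.
So 9^256 ≡ 1 ≡ 1 (mod 257).
Since the result is 1, base 9 gives no evidence that 257 is composite.

1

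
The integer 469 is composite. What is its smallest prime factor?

7

469 is odd.
Digit sum 19, not divisible by 3.
Ends in 9: not divisible by 5.
7: 469 = 7·67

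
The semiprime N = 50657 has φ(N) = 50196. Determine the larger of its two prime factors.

283

φ(n) = (p−1)(q−1) = n − (p+q) + 1, so p + q = 50657 − 50196 + 1 = 462.
p and q are the roots of t² − 462t + 50657 = 0.
Discriminant: 462² − 4·50657 = 213444 − 202628 = 10816; √10816 = 104.
q = (462 − 104)/2 = 179, p = (462 + 104)/2 = 283.
Check: 179 · 283 = 50657.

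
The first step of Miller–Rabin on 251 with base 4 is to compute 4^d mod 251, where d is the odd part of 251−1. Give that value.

251 − 1 = 250 = 2^1 · 125, so d = 125.
4^1 ≡ 4 (mod 251)
4^2 ≡ 4^2 = 16 ≡ 16 (mod 251)
4^4 ≡ 16^2 = 256 ≡ 5 (mod 251)
4^8 ≡ 5^2 = 25 ≡ 25 (mod 251)
4^16 ≡ 25^2 = 625 ≡ 123 (mod 251)
4^32 ≡ 123^2 = 15129 ≡ 69 (mod 251)
4^64 ≡ 69^2 = 4761 ≡ 243 (mod 251)
125 = 64 + 32 + 16 + 8 + 4 + 1 in binary powers of 2.
So 4^125 ≡ 243 · 69 · 123 · 25 · 5 · 4 ≡ 1 (mod 251).
Since 4^d ≡ 1 (mod 251), base 4 does not prove 251 composite.

1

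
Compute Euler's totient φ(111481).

102960

Factor: 111481 = 23 · 37 · 131.
φ(111481) = (23−1) · (37−1) · (131−1) = 22 · 36 · 130 = 102960.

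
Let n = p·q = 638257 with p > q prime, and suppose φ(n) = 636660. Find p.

811

φ(n) = (p−1)(q−1) = n − (p+q) + 1, so p + q = 638257 − 636660 + 1 = 1598.
p and q are the roots of t² − 1598t + 638257 = 0.
Discriminant: 1598² − 4·638257 = 2553604 − 2553028 = 576; √576 = 24.
q = (1598 − 24)/2 = 787, p = (1598 + 24)/2 = 811.
Check: 787 · 811 = 638257.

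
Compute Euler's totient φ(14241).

9200

Factor: 14241 = 3 · 47 · 101.
φ(14241) = (3−1) · (47−1) · (101−1) = 2 · 46 · 100 = 9200.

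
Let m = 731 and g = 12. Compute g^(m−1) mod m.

12^1 ≡ 12 (mod 731)
12^2 ≡ 12^2 = 144 ≡ 144 (mod 731)
12^4 ≡ 144^2 = 20736 ≡ 268 (mod 731)
12^8 ≡ 268^2 = 71824 ≡ 186 (mod 731)
12^16 ≡ 186^2 = 34596 ≡ 239 (mod 731)
12^32 ≡ 239^2 = 57121 ≡ 103 (mod 731)
12^64 ≡ 103^2 = 10609 ≡ 375 (mod 731)
12^128 ≡ 375^2 = 140625 ≡ 273 (mod 731)
12^256 ≡ 273^2 = 74529 ≡ 698 (mod 731)
12^512 ≡ 698^2 = 487204 ≡ 358 (mod 731)
730 = 512 + 128 + 64 + 16 + 8 + 2 in binary powers of 2.
So 12^730 ≡ 358 · 273 · 375 · 239 · 186 · 144 ≡ 196 (mod 731).
Since 196 ≠ 1, base 12 is a Fermat witness: 731 is composite.

196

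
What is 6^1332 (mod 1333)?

6^1 ≡ 6 (mod 1333)
6^2 ≡ 6^2 = 36 ≡ 36 (mod 1333)
6^4 ≡ 36^2 = 1296 ≡ 1296 (mod 1333)
6^8 ≡ 1296^2 = 1679616 ≡ 36 (mod 1333)
6^16 ≡ 36^2 = 1296 ≡ 1296 (mod 1333)
6^32 ≡ 1296^2 = 1679616 ≡ 36 (mod 1333)
6^64 ≡ 36^2 = 1296 ≡ 1296 (mod 1333)
6^128 ≡ 1296^2 = 1679616 ≡ 36 (mod 1333)
6^256 ≡ 36^2 = 1296 ≡ 1296 (mod 1333)
6^512 ≡ 1296^2 = 1679616 ≡ 36 (mod 1333)
6^1024 ≡ 36^2 = 1296 ≡ 1296 (mod 1333)
1332 = 1024 + 256 + 32 + 16 + 4 in binary powers of 2.
So 6^1332 ≡ 1296 · 1296 · 36 · 1296 · 1296 ≡ 1 (mod 1333).
Since the result is 1, base 6 gives no evidence that 1333 is composite.

1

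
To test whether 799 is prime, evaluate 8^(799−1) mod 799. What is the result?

4

8^1 ≡ 8 (mod 799)
8^2 ≡ 8^2 = 64 ≡ 64 (mod 799)
8^4 ≡ 64^2 = 4096 ≡ 101 (mod 799)
8^8 ≡ 101^2 = 10201 ≡ 613 (mod 799)
8^16 ≡ 613^2 = 375769 ≡ 239 (mod 799)
8^32 ≡ 239^2 = 57121 ≡ 392 (mod 799)
8^64 ≡ 392^2 = 153664 ≡ 256 (mod 799)
8^128 ≡ 256^2 = 65536 ≡ 18 (mod 799)
8^256 ≡ 18^2 = 324 ≡ 324 (mod 799)
8^512 ≡ 324^2 = 104976 ≡ 307 (mod 799)
798 = 512 + 256 + 16 + 8 + 4 + 2 in binary powers of 2.
So 8^798 ≡ 307 · 324 · 239 · 613 · 101 · 64 ≡ 4 (mod 799).
Since 4 ≠ 1, base 8 is a Fermat witness: 799 is composite.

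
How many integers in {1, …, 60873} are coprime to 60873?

Factor: 60873 = 3 · 103 · 197.
φ(60873) = (3−1) · (103−1) · (197−1) = 2 · 102 · 196 = 39984.

39984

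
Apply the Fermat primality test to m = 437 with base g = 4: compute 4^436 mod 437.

4^1 ≡ 4 (mod 437)
4^2 ≡ 4^2 = 16 ≡ 16 (mod 437)
4^4 ≡ 16^2 = 256 ≡ 256 (mod 437)
4^8 ≡ 256^2 = 65536 ≡ 423 (mod 437)
4^16 ≡ 423^2 = 178929 ≡ 196 (mod 437)
4^32 ≡ 196^2 = 38416 ≡ 397 (mod 437)
4^64 ≡ 397^2 = 157609 ≡ 289 (mod 437)
4^128 ≡ 289^2 = 83521 ≡ 54 (mod 437)
4^256 ≡ 54^2 = 2916 ≡ 294 (mod 437)
436 = 256 + 128 + 32 + 16 + 4 in binary powers of 2.
So 4^436 ≡ 294 · 54 · 397 · 196 · 256 ≡ 123 (mod 437).
Since 123 ≠ 1, base 4 is a Fermat witness: 437 is composite.

123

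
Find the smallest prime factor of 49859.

49859 is odd.
Digit sum 35, not divisible by 3.
Ends in 9: not divisible by 5.
7: 49859 = 7·7122 + 5
11: 49859 = 11·4532 + 7
13: 49859 = 13·3835 + 4
17: 49859 = 17·2932 + 15
19: 49859 = 19·2624 + 3
23: 49859 = 23·2167 + 18
29: 49859 = 29·1719 + 8
31: 49859 = 31·1608 + 11
37: 49859 = 37·1347 + 20
41: 49859 = 41·1216 + 3
43: 49859 = 43·1159 + 22
47: 49859 = 47·1060 + 39
53: 49859 = 53·940 + 39
59: 49859 = 59·845 + 4
61: 49859 = 61·817 + 22
67: 49859 = 67·744 + 11
71: 49859 = 71·702 + 17
73: 49859 = 73·683

73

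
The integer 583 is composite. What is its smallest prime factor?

583 is odd.
Digit sum 16, not divisible by 3.
Ends in 3: not divisible by 5.
7: 583 = 7·83 + 2
11: 583 = 11·53

11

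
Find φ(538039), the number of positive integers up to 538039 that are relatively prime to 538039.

Factor: 538039 = 23 · 149 · 157.
φ(538039) = (23−1) · (149−1) · (157−1) = 22 · 148 · 156 = 507936.

507936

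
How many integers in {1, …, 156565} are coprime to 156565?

123840

Factor: 156565 = 5 · 173 · 181.
φ(156565) = (5−1) · (173−1) · (181−1) = 4 · 172 · 180 = 123840.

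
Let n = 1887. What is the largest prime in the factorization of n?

1887 = 3 · 629
629 = 17 · 37
37 is prime.
So 1887 = 3 · 17 · 37; the largest prime factor is 37.

37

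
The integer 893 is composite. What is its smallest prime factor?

893 is odd.
Digit sum 20, not divisible by 3.
Ends in 3: not divisible by 5.
7: 893 = 7·127 + 4
11: 893 = 11·81 + 2
13: 893 = 13·68 + 9
17: 893 = 17·52 + 9
19: 893 = 19·47

19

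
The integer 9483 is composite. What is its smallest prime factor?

3

9483 is odd.
Digit sum 24, divisible by 3.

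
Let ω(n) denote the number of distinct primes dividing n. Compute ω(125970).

125970 = 2 · 62985
62985 = 3 · 20995
20995 = 5 · 4199
4199 = 13 · 323
323 = 17 · 19
125970 = 2 · 3 · 5 · 13 · 17 · 19, which has 6 distinct prime factors.

6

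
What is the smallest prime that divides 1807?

13

1807 is odd.
Digit sum 16, not divisible by 3.
Ends in 7: not divisible by 5.
7: 1807 = 7·258 + 1
11: 1807 = 11·164 + 3
13: 1807 = 13·139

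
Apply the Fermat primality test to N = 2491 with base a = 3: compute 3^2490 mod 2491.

1011

3^1 ≡ 3 (mod 2491)
3^2 ≡ 3^2 = 9 ≡ 9 (mod 2491)
3^4 ≡ 9^2 = 81 ≡ 81 (mod 2491)
3^8 ≡ 81^2 = 6561 ≡ 1579 (mod 2491)
3^16 ≡ 1579^2 = 2493241 ≡ 2241 (mod 2491)
3^32 ≡ 2241^2 = 5022081 ≡ 225 (mod 2491)
3^64 ≡ 225^2 = 50625 ≡ 805 (mod 2491)
3^128 ≡ 805^2 = 648025 ≡ 365 (mod 2491)
3^256 ≡ 365^2 = 133225 ≡ 1202 (mod 2491)
3^512 ≡ 1202^2 = 1444804 ≡ 24 (mod 2491)
3^1024 ≡ 24^2 = 576 ≡ 576 (mod 2491)
3^2048 ≡ 576^2 = 331776 ≡ 473 (mod 2491)
2490 = 2048 + 256 + 128 + 32 + 16 + 8 + 2 in binary powers of 2.
So 3^2490 ≡ 473 · 1202 · 365 · 225 · 2241 · 1579 · 9 ≡ 1011 (mod 2491).
Since 1011 ≠ 1, base 3 is a Fermat witness: 2491 is composite.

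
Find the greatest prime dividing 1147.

37

1147 = 31 · 37
37 is prime.
So 1147 = 31 · 37; the largest prime factor is 37.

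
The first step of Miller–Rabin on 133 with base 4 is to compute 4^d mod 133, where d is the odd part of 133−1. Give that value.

133 − 1 = 132 = 2^2 · 33, so d = 33.
4^1 ≡ 4 (mod 133)
4^2 ≡ 4^2 = 16 ≡ 16 (mod 133)
4^4 ≡ 16^2 = 256 ≡ 123 (mod 133)
4^8 ≡ 123^2 = 15129 ≡ 100 (mod 133)
4^16 ≡ 100^2 = 10000 ≡ 25 (mod 133)
4^32 ≡ 25^2 = 625 ≡ 93 (mod 133)
33 = 32 + 1 in binary powers of 2.
So 4^33 ≡ 93 · 4 ≡ 106 (mod 133).
Squaring chain: 106 → 64; never reaches −1, so base 4 is a Miller–Rabin witness that 133 is composite.

106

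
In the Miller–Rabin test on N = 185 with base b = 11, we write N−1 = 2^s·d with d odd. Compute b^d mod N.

101

185 − 1 = 184 = 2^3 · 23, so d = 23.
11^1 ≡ 11 (mod 185)
11^2 ≡ 11^2 = 121 ≡ 121 (mod 185)
11^4 ≡ 121^2 = 14641 ≡ 26 (mod 185)
11^8 ≡ 26^2 = 676 ≡ 121 (mod 185)
11^16 ≡ 121^2 = 14641 ≡ 26 (mod 185)
23 = 16 + 4 + 2 + 1 in binary powers of 2.
So 11^23 ≡ 26 · 26 · 121 · 11 ≡ 101 (mod 185).
Squaring chain: 101 → 26 → 121; never reaches −1, so base 11 is a Miller–Rabin witness that 185 is composite.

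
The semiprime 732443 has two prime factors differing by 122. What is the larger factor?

Since p = q + 122, we have 732443 = q(q + 122), so q² + 122q − 732443 = 0.
Discriminant: 122² + 4·732443 = 14884 + 2929772 = 2944656; √2944656 = 1716.
q = (−122 + 1716)/2 = 797, and p = q + 122 = 919.
Check: 797 · 919 = 732443.

919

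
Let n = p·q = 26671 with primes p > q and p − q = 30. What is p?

Since p = q + 30, we have 26671 = q(q + 30), so q² + 30q − 26671 = 0.
Discriminant: 30² + 4·26671 = 900 + 106684 = 107584; √107584 = 328.
q = (−30 + 328)/2 = 149, and p = q + 30 = 179.
Check: 149 · 179 = 26671.

179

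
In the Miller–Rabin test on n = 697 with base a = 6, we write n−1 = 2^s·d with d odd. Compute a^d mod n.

439

697 − 1 = 696 = 2^3 · 87, so d = 87.
6^1 ≡ 6 (mod 697)
6^2 ≡ 6^2 = 36 ≡ 36 (mod 697)
6^4 ≡ 36^2 = 1296 ≡ 599 (mod 697)
6^8 ≡ 599^2 = 358801 ≡ 543 (mod 697)
6^16 ≡ 543^2 = 294849 ≡ 18 (mod 697)
6^32 ≡ 18^2 = 324 ≡ 324 (mod 697)
6^64 ≡ 324^2 = 104976 ≡ 426 (mod 697)
87 = 64 + 16 + 4 + 2 + 1 in binary powers of 2.
So 6^87 ≡ 426 · 18 · 599 · 36 · 6 ≡ 439 (mod 697).
Squaring chain: 439 → 349 → 523; never reaches −1, so base 6 is a Miller–Rabin witness that 697 is composite.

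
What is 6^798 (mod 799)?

247

6^1 ≡ 6 (mod 799)
6^2 ≡ 6^2 = 36 ≡ 36 (mod 799)
6^4 ≡ 36^2 = 1296 ≡ 497 (mod 799)
6^8 ≡ 497^2 = 247009 ≡ 118 (mod 799)
6^16 ≡ 118^2 = 13924 ≡ 341 (mod 799)
6^32 ≡ 341^2 = 116281 ≡ 426 (mod 799)
6^64 ≡ 426^2 = 181476 ≡ 103 (mod 799)
6^128 ≡ 103^2 = 10609 ≡ 222 (mod 799)
6^256 ≡ 222^2 = 49284 ≡ 545 (mod 799)
6^512 ≡ 545^2 = 297025 ≡ 596 (mod 799)
798 = 512 + 256 + 16 + 8 + 4 + 2 in binary powers of 2.
So 6^798 ≡ 596 · 545 · 341 · 118 · 497 · 36 ≡ 247 (mod 799).
Since 247 ≠ 1, base 6 is a Fermat witness: 799 is composite.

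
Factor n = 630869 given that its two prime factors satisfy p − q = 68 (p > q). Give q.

761

Since p = q + 68, we have 630869 = q(q + 68), so q² + 68q − 630869 = 0.
Discriminant: 68² + 4·630869 = 4624 + 2523476 = 2528100; √2528100 = 1590.
q = (−68 + 1590)/2 = 761, and p = q + 68 = 829.
Check: 761 · 829 = 630869.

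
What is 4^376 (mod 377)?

165

4^1 ≡ 4 (mod 377)
4^2 ≡ 4^2 = 16 ≡ 16 (mod 377)
4^4 ≡ 16^2 = 256 ≡ 256 (mod 377)
4^8 ≡ 256^2 = 65536 ≡ 315 (mod 377)
4^16 ≡ 315^2 = 99225 ≡ 74 (mod 377)
4^32 ≡ 74^2 = 5476 ≡ 198 (mod 377)
4^64 ≡ 198^2 = 39204 ≡ 373 (mod 377)
4^128 ≡ 373^2 = 139129 ≡ 16 (mod 377)
4^256 ≡ 16^2 = 256 ≡ 256 (mod 377)
376 = 256 + 64 + 32 + 16 + 8 in binary powers of 2.
So 4^376 ≡ 256 · 373 · 198 · 74 · 315 ≡ 165 (mod 377).
Since 165 ≠ 1, base 4 is a Fermat witness: 377 is composite.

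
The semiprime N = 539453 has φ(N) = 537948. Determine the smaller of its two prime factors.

φ(n) = (p−1)(q−1) = n − (p+q) + 1, so p + q = 539453 − 537948 + 1 = 1506.
p and q are the roots of t² − 1506t + 539453 = 0.
Discriminant: 1506² − 4·539453 = 2268036 − 2157812 = 110224; √110224 = 332.
q = (1506 − 332)/2 = 587, p = (1506 + 332)/2 = 919.
Check: 587 · 919 = 539453.

587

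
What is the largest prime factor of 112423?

112423 = 19 · 5917
5917 = 61 · 97
97 is prime.
So 112423 = 19 · 61 · 97; the largest prime factor is 97.

97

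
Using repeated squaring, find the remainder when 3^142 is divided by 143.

42

3^1 ≡ 3 (mod 143)
3^2 ≡ 3^2 = 9 ≡ 9 (mod 143)
3^4 ≡ 9^2 = 81 ≡ 81 (mod 143)
3^8 ≡ 81^2 = 6561 ≡ 126 (mod 143)
3^16 ≡ 126^2 = 15876 ≡ 3 (mod 143)
3^32 ≡ 3^2 = 9 ≡ 9 (mod 143)
3^64 ≡ 9^2 = 81 ≡ 81 (mod 143)
3^128 ≡ 81^2 = 6561 ≡ 126 (mod 143)
142 = 128 + 8 + 4 + 2 in binary powers of 2.
So 3^142 ≡ 126 · 126 · 81 · 9 ≡ 42 (mod 143).
Since 42 ≠ 1, base 3 is a Fermat witness: 143 is composite.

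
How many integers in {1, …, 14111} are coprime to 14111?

13872

Factor: 14111 = 103 · 137.
φ(14111) = (103−1) · (137−1) = 102 · 136 = 13872.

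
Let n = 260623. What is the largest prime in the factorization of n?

43

260623 = 11 · 23693
23693 = 19 · 1247
1247 = 29 · 43
43 is prime.
So 260623 = 11 · 19 · 29 · 43; the largest prime factor is 43.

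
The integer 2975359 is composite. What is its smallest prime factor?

89

2975359 is odd.
Digit sum 40, not divisible by 3.
Ends in 9: not divisible by 5.
7: 2975359 = 7·425051 + 2
11: 2975359 = 11·270487 + 2
13: 2975359 = 13·228873 + 10
17: 2975359 = 17·175021 + 2
19: 2975359 = 19·156597 + 16
23: 2975359 = 23·129363 + 10
29: 2975359 = 29·102598 + 17
31: 2975359 = 31·95979 + 10
37: 2975359 = 37·80415 + 4
41: 2975359 = 41·72569 + 30
43: 2975359 = 43·69194 + 17
47: 2975359 = 47·63305 + 24
53: 2975359 = 53·56138 + 45
59: 2975359 = 59·50429 + 48
61: 2975359 = 61·48776 + 23
67: 2975359 = 67·44408 + 23
71: 2975359 = 71·41906 + 33
73: 2975359 = 73·40758 + 25
79: 2975359 = 79·37662 + 61
83: 2975359 = 83·35847 + 58
89: 2975359 = 89·33431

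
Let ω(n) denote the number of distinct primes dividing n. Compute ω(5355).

4

5355 = 3^2 · 595
595 = 5 · 119
119 = 7 · 17
5355 = 3^2 · 5 · 7 · 17, which has 4 distinct prime factors.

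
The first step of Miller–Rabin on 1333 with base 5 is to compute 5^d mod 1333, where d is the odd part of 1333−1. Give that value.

32

1333 − 1 = 1332 = 2^2 · 333, so d = 333.
5^1 ≡ 5 (mod 1333)
5^2 ≡ 5^2 = 25 ≡ 25 (mod 1333)
5^4 ≡ 25^2 = 625 ≡ 625 (mod 1333)
5^8 ≡ 625^2 = 390625 ≡ 56 (mod 1333)
5^16 ≡ 56^2 = 3136 ≡ 470 (mod 1333)
5^32 ≡ 470^2 = 220900 ≡ 955 (mod 1333)
5^64 ≡ 955^2 = 912025 ≡ 253 (mod 1333)
5^128 ≡ 253^2 = 64009 ≡ 25 (mod 1333)
5^256 ≡ 25^2 = 625 ≡ 625 (mod 1333)
333 = 256 + 64 + 8 + 4 + 1 in binary powers of 2.
So 5^333 ≡ 625 · 253 · 56 · 625 · 5 ≡ 32 (mod 1333).
Squaring chain: 32 → 1024; never reaches −1, so base 5 is a Miller–Rabin witness that 1333 is composite.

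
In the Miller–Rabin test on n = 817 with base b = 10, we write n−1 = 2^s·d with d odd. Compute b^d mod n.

84

817 − 1 = 816 = 2^4 · 51, so d = 51.
10^1 ≡ 10 (mod 817)
10^2 ≡ 10^2 = 100 ≡ 100 (mod 817)
10^4 ≡ 100^2 = 10000 ≡ 196 (mod 817)
10^8 ≡ 196^2 = 38416 ≡ 17 (mod 817)
10^16 ≡ 17^2 = 289 ≡ 289 (mod 817)
10^32 ≡ 289^2 = 83521 ≡ 187 (mod 817)
51 = 32 + 16 + 2 + 1 in binary powers of 2.
So 10^51 ≡ 187 · 289 · 100 · 10 ≡ 84 (mod 817).
Squaring chain: 84 → 520 → 790 → 729; never reaches −1, so base 10 is a Miller–Rabin witness that 817 is composite.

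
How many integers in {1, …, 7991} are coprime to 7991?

7800

Factor: 7991 = 61 · 131.
φ(7991) = (61−1) · (131−1) = 60 · 130 = 7800.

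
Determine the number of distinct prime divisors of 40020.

40020 = 2^2 · 10005
10005 = 3 · 3335
3335 = 5 · 667
667 = 23 · 29
40020 = 2^2 · 3 · 5 · 23 · 29, which has 5 distinct prime factors.

5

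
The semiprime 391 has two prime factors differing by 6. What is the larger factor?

23

Since p = q + 6, we have 391 = q(q + 6), so q² + 6q − 391 = 0.
Discriminant: 6² + 4·391 = 36 + 1564 = 1600; √1600 = 40.
q = (−6 + 40)/2 = 17, and p = q + 6 = 23.
Check: 17 · 23 = 391.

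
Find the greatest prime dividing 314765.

97

314765 = 5 · 62953
62953 = 11 · 5723
5723 = 59 · 97
97 is prime.
So 314765 = 5 · 11 · 59 · 97; the largest prime factor is 97.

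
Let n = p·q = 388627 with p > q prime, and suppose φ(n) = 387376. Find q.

569

φ(n) = (p−1)(q−1) = n − (p+q) + 1, so p + q = 388627 − 387376 + 1 = 1252.
p and q are the roots of t² − 1252t + 388627 = 0.
Discriminant: 1252² − 4·388627 = 1567504 − 1554508 = 12996; √12996 = 114.
q = (1252 − 114)/2 = 569, p = (1252 + 114)/2 = 683.
Check: 569 · 683 = 388627.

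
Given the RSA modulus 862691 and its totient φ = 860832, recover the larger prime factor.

φ(n) = (p−1)(q−1) = n − (p+q) + 1, so p + q = 862691 − 860832 + 1 = 1860.
p and q are the roots of t² − 1860t + 862691 = 0.
Discriminant: 1860² − 4·862691 = 3459600 − 3450764 = 8836; √8836 = 94.
q = (1860 − 94)/2 = 883, p = (1860 + 94)/2 = 977.
Check: 883 · 977 = 862691.

977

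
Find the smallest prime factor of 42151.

61

42151 is odd.
Digit sum 13, not divisible by 3.
Ends in 1: not divisible by 5.
7: 42151 = 7·6021 + 4
11: 42151 = 11·3831 + 10
13: 42151 = 13·3242 + 5
17: 42151 = 17·2479 + 8
19: 42151 = 19·2218 + 9
23: 42151 = 23·1832 + 15
29: 42151 = 29·1453 + 14
31: 42151 = 31·1359 + 22
37: 42151 = 37·1139 + 8
41: 42151 = 41·1028 + 3
43: 42151 = 43·980 + 11
47: 42151 = 47·896 + 39
53: 42151 = 53·795 + 16
59: 42151 = 59·714 + 25
61: 42151 = 61·691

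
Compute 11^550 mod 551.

410

11^1 ≡ 11 (mod 551)
11^2 ≡ 11^2 = 121 ≡ 121 (mod 551)
11^4 ≡ 121^2 = 14641 ≡ 315 (mod 551)
11^8 ≡ 315^2 = 99225 ≡ 45 (mod 551)
11^16 ≡ 45^2 = 2025 ≡ 372 (mod 551)
11^32 ≡ 372^2 = 138384 ≡ 83 (mod 551)
11^64 ≡ 83^2 = 6889 ≡ 277 (mod 551)
11^128 ≡ 277^2 = 76729 ≡ 140 (mod 551)
11^256 ≡ 140^2 = 19600 ≡ 315 (mod 551)
11^512 ≡ 315^2 = 99225 ≡ 45 (mod 551)
550 = 512 + 32 + 4 + 2 in binary powers of 2.
So 11^550 ≡ 45 · 83 · 315 · 121 ≡ 410 (mod 551).
Since 410 ≠ 1, base 11 is a Fermat witness: 551 is composite.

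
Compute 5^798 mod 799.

440

5^1 ≡ 5 (mod 799)
5^2 ≡ 5^2 = 25 ≡ 25 (mod 799)
5^4 ≡ 25^2 = 625 ≡ 625 (mod 799)
5^8 ≡ 625^2 = 390625 ≡ 713 (mod 799)
5^16 ≡ 713^2 = 508369 ≡ 205 (mod 799)
5^32 ≡ 205^2 = 42025 ≡ 477 (mod 799)
5^64 ≡ 477^2 = 227529 ≡ 613 (mod 799)
5^128 ≡ 613^2 = 375769 ≡ 239 (mod 799)
5^256 ≡ 239^2 = 57121 ≡ 392 (mod 799)
5^512 ≡ 392^2 = 153664 ≡ 256 (mod 799)
798 = 512 + 256 + 16 + 8 + 4 + 2 in binary powers of 2.
So 5^798 ≡ 256 · 392 · 205 · 713 · 625 · 25 ≡ 440 (mod 799).
Since 440 ≠ 1, base 5 is a Fermat witness: 799 is composite.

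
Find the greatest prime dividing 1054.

31

1054 = 2 · 527
527 = 17 · 31
31 is prime.
So 1054 = 2 · 17 · 31; the largest prime factor is 31.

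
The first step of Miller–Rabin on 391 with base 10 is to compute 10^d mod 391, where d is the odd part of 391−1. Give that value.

320

391 − 1 = 390 = 2^1 · 195, so d = 195.
10^1 ≡ 10 (mod 391)
10^2 ≡ 10^2 = 100 ≡ 100 (mod 391)
10^4 ≡ 100^2 = 10000 ≡ 225 (mod 391)
10^8 ≡ 225^2 = 50625 ≡ 186 (mod 391)
10^16 ≡ 186^2 = 34596 ≡ 188 (mod 391)
10^32 ≡ 188^2 = 35344 ≡ 154 (mod 391)
10^64 ≡ 154^2 = 23716 ≡ 256 (mod 391)
10^128 ≡ 256^2 = 65536 ≡ 239 (mod 391)
195 = 128 + 64 + 2 + 1 in binary powers of 2.
So 10^195 ≡ 239 · 256 · 100 · 10 ≡ 320 (mod 391).
Squaring chain: 320; never reaches −1, so base 10 is a Miller–Rabin witness that 391 is composite.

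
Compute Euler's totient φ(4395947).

Factor: 4395947 = 149 · 163 · 181.
φ(4395947) = (149−1) · (163−1) · (181−1) = 148 · 162 · 180 = 4315680.

4315680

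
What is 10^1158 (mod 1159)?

10^1 ≡ 10 (mod 1159)
10^2 ≡ 10^2 = 100 ≡ 100 (mod 1159)
10^4 ≡ 100^2 = 10000 ≡ 728 (mod 1159)
10^8 ≡ 728^2 = 529984 ≡ 321 (mod 1159)
10^16 ≡ 321^2 = 103041 ≡ 1049 (mod 1159)
10^32 ≡ 1049^2 = 1100401 ≡ 510 (mod 1159)
10^64 ≡ 510^2 = 260100 ≡ 484 (mod 1159)
10^128 ≡ 484^2 = 234256 ≡ 138 (mod 1159)
10^256 ≡ 138^2 = 19044 ≡ 500 (mod 1159)
10^512 ≡ 500^2 = 250000 ≡ 815 (mod 1159)
10^1024 ≡ 815^2 = 664225 ≡ 118 (mod 1159)
1158 = 1024 + 128 + 4 + 2 in binary powers of 2.
So 10^1158 ≡ 118 · 138 · 728 · 100 ≡ 163 (mod 1159).
Since 163 ≠ 1, base 10 is a Fermat witness: 1159 is composite.

163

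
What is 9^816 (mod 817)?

752

9^1 ≡ 9 (mod 817)
9^2 ≡ 9^2 = 81 ≡ 81 (mod 817)
9^4 ≡ 81^2 = 6561 ≡ 25 (mod 817)
9^8 ≡ 25^2 = 625 ≡ 625 (mod 817)
9^16 ≡ 625^2 = 390625 ≡ 99 (mod 817)
9^32 ≡ 99^2 = 9801 ≡ 814 (mod 817)
9^64 ≡ 814^2 = 662596 ≡ 9 (mod 817)
9^128 ≡ 9^2 = 81 ≡ 81 (mod 817)
9^256 ≡ 81^2 = 6561 ≡ 25 (mod 817)
9^512 ≡ 25^2 = 625 ≡ 625 (mod 817)
816 = 512 + 256 + 32 + 16 in binary powers of 2.
So 9^816 ≡ 625 · 25 · 814 · 99 ≡ 752 (mod 817).
Since 752 ≠ 1, base 9 is a Fermat witness: 817 is composite.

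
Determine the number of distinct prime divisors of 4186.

4186 = 2 · 2093
2093 = 7 · 299
299 = 13 · 23
4186 = 2 · 7 · 13 · 23, which has 4 distinct prime factors.

4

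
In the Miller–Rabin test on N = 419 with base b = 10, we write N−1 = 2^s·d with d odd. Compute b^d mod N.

418

419 − 1 = 418 = 2^1 · 209, so d = 209.
10^1 ≡ 10 (mod 419)
10^2 ≡ 10^2 = 100 ≡ 100 (mod 419)
10^4 ≡ 100^2 = 10000 ≡ 363 (mod 419)
10^8 ≡ 363^2 = 131769 ≡ 203 (mod 419)
10^16 ≡ 203^2 = 41209 ≡ 147 (mod 419)
10^32 ≡ 147^2 = 21609 ≡ 240 (mod 419)
10^64 ≡ 240^2 = 57600 ≡ 197 (mod 419)
10^128 ≡ 197^2 = 38809 ≡ 261 (mod 419)
209 = 128 + 64 + 16 + 1 in binary powers of 2.
So 10^209 ≡ 261 · 197 · 147 · 10 ≡ 418 (mod 419).
Since 10^d ≡ 418 (mod 419), base 10 does not prove 419 composite.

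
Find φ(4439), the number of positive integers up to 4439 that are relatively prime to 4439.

4224

Factor: 4439 = 23 · 193.
φ(4439) = (23−1) · (193−1) = 22 · 192 = 4224.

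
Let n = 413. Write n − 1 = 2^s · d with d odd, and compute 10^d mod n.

413 − 1 = 412 = 2^2 · 103, so d = 103.
10^1 ≡ 10 (mod 413)
10^2 ≡ 10^2 = 100 ≡ 100 (mod 413)
10^4 ≡ 100^2 = 10000 ≡ 88 (mod 413)
10^8 ≡ 88^2 = 7744 ≡ 310 (mod 413)
10^16 ≡ 310^2 = 96100 ≡ 284 (mod 413)
10^32 ≡ 284^2 = 80656 ≡ 121 (mod 413)
10^64 ≡ 121^2 = 14641 ≡ 186 (mod 413)
103 = 64 + 32 + 4 + 2 + 1 in binary powers of 2.
So 10^103 ≡ 186 · 121 · 88 · 100 · 10 ≡ 129 (mod 413).
Squaring chain: 129 → 121; never reaches −1, so base 10 is a Miller–Rabin witness that 413 is composite.

129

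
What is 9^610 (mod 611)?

191

9^1 ≡ 9 (mod 611)
9^2 ≡ 9^2 = 81 ≡ 81 (mod 611)
9^4 ≡ 81^2 = 6561 ≡ 451 (mod 611)
9^8 ≡ 451^2 = 203401 ≡ 549 (mod 611)
9^16 ≡ 549^2 = 301401 ≡ 178 (mod 611)
9^32 ≡ 178^2 = 31684 ≡ 523 (mod 611)
9^64 ≡ 523^2 = 273529 ≡ 412 (mod 611)
9^128 ≡ 412^2 = 169744 ≡ 497 (mod 611)
9^256 ≡ 497^2 = 247009 ≡ 165 (mod 611)
9^512 ≡ 165^2 = 27225 ≡ 341 (mod 611)
610 = 512 + 64 + 32 + 2 in binary powers of 2.
So 9^610 ≡ 341 · 412 · 523 · 81 ≡ 191 (mod 611).
Since 191 ≠ 1, base 9 is a Fermat witness: 611 is composite.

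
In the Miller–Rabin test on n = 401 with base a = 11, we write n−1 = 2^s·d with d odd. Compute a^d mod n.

401 − 1 = 400 = 2^4 · 25, so d = 25.
11^1 ≡ 11 (mod 401)
11^2 ≡ 11^2 = 121 ≡ 121 (mod 401)
11^4 ≡ 121^2 = 14641 ≡ 205 (mod 401)
11^8 ≡ 205^2 = 42025 ≡ 321 (mod 401)
11^16 ≡ 321^2 = 103041 ≡ 385 (mod 401)
25 = 16 + 8 + 1 in binary powers of 2.
So 11^25 ≡ 385 · 321 · 11 ≡ 45 (mod 401).
Squaring chain: 45 → 20 → 400 → 1; reaches −1, so base 11 does not prove 401 composite.

45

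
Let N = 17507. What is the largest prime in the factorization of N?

17507 = 7 · 2501
2501 = 41 · 61
61 is prime.
So 17507 = 7 · 41 · 61; the largest prime factor is 61.

61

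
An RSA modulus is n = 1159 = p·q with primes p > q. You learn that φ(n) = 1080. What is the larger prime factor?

61

φ(n) = (p−1)(q−1) = n − (p+q) + 1, so p + q = 1159 − 1080 + 1 = 80.
p and q are the roots of t² − 80t + 1159 = 0.
Discriminant: 80² − 4·1159 = 6400 − 4636 = 1764; √1764 = 42.
q = (80 − 42)/2 = 19, p = (80 + 42)/2 = 61.
Check: 19 · 61 = 1159.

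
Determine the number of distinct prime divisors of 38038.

38038 = 2 · 19019
19019 = 7 · 2717
2717 = 11 · 247
247 = 13 · 19
38038 = 2 · 7 · 11 · 13 · 19, which has 5 distinct prime factors.

5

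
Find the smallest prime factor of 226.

226 is even: 2 divides it.

2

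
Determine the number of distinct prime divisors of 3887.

3887 = 13^2 · 23
3887 = 13^2 · 23, which has 2 distinct prime factors.

2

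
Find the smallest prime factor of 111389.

23

111389 is odd.
Digit sum 23, not divisible by 3.
Ends in 9: not divisible by 5.
7: 111389 = 7·15912 + 5
11: 111389 = 11·10126 + 3
13: 111389 = 13·8568 + 5
17: 111389 = 17·6552 + 5
19: 111389 = 19·5862 + 11
23: 111389 = 23·4843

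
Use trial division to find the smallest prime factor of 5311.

47

5311 is odd.
Digit sum 10, not divisible by 3.
Ends in 1: not divisible by 5.
7: 5311 = 7·758 + 5
11: 5311 = 11·482 + 9
13: 5311 = 13·408 + 7
17: 5311 = 17·312 + 7
19: 5311 = 19·279 + 10
23: 5311 = 23·230 + 21
29: 5311 = 29·183 + 4
31: 5311 = 31·171 + 10
37: 5311 = 37·143 + 20
41: 5311 = 41·129 + 22
43: 5311 = 43·123 + 22
47: 5311 = 47·113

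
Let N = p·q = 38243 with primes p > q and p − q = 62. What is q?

Since p = q + 62, we have 38243 = q(q + 62), so q² + 62q − 38243 = 0.
Discriminant: 62² + 4·38243 = 3844 + 152972 = 156816; √156816 = 396.
q = (−62 + 396)/2 = 167, and p = q + 62 = 229.
Check: 167 · 229 = 38243.

167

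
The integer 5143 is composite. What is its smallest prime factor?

5143 is odd.
Digit sum 13, not divisible by 3.
Ends in 3: not divisible by 5.
7: 5143 = 7·734 + 5
11: 5143 = 11·467 + 6
13: 5143 = 13·395 + 8
17: 5143 = 17·302 + 9
19: 5143 = 19·270 + 13
23: 5143 = 23·223 + 14
29: 5143 = 29·177 + 10
31: 5143 = 31·165 + 28
37: 5143 = 37·139

37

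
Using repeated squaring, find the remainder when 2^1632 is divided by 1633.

476

2^1 ≡ 2 (mod 1633)
2^2 ≡ 2^2 = 4 ≡ 4 (mod 1633)
2^4 ≡ 4^2 = 16 ≡ 16 (mod 1633)
2^8 ≡ 16^2 = 256 ≡ 256 (mod 1633)
2^16 ≡ 256^2 = 65536 ≡ 216 (mod 1633)
2^32 ≡ 216^2 = 46656 ≡ 932 (mod 1633)
2^64 ≡ 932^2 = 868624 ≡ 1501 (mod 1633)
2^128 ≡ 1501^2 = 2253001 ≡ 1094 (mod 1633)
2^256 ≡ 1094^2 = 1196836 ≡ 1480 (mod 1633)
2^512 ≡ 1480^2 = 2190400 ≡ 547 (mod 1633)
2^1024 ≡ 547^2 = 299209 ≡ 370 (mod 1633)
1632 = 1024 + 512 + 64 + 32 in binary powers of 2.
So 2^1632 ≡ 370 · 547 · 1501 · 932 ≡ 476 (mod 1633).
Since 476 ≠ 1, base 2 is a Fermat witness: 1633 is composite.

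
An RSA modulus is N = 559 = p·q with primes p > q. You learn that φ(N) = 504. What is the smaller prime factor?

φ(n) = (p−1)(q−1) = n − (p+q) + 1, so p + q = 559 − 504 + 1 = 56.
p and q are the roots of t² − 56t + 559 = 0.
Discriminant: 56² − 4·559 = 3136 − 2236 = 900; √900 = 30.
q = (56 − 30)/2 = 13, p = (56 + 30)/2 = 43.
Check: 13 · 43 = 559.

13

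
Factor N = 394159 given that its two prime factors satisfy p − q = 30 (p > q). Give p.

Since p = q + 30, we have 394159 = q(q + 30), so q² + 30q − 394159 = 0.
Discriminant: 30² + 4·394159 = 900 + 1576636 = 1577536; √1577536 = 1256.
q = (−30 + 1256)/2 = 613, and p = q + 30 = 643.
Check: 613 · 643 = 394159.

643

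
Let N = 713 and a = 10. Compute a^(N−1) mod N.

10^1 ≡ 10 (mod 713)
10^2 ≡ 10^2 = 100 ≡ 100 (mod 713)
10^4 ≡ 100^2 = 10000 ≡ 18 (mod 713)
10^8 ≡ 18^2 = 324 ≡ 324 (mod 713)
10^16 ≡ 324^2 = 104976 ≡ 165 (mod 713)
10^32 ≡ 165^2 = 27225 ≡ 131 (mod 713)
10^64 ≡ 131^2 = 17161 ≡ 49 (mod 713)
10^128 ≡ 49^2 = 2401 ≡ 262 (mod 713)
10^256 ≡ 262^2 = 68644 ≡ 196 (mod 713)
10^512 ≡ 196^2 = 38416 ≡ 627 (mod 713)
712 = 512 + 128 + 64 + 8 in binary powers of 2.
So 10^712 ≡ 627 · 262 · 49 · 324 ≡ 485 (mod 713).
Since 485 ≠ 1, base 10 is a Fermat witness: 713 is composite.

485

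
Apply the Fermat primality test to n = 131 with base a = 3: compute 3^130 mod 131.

1

3^1 ≡ 3 (mod 131)
3^2 ≡ 3^2 = 9 ≡ 9 (mod 131)
3^4 ≡ 9^2 = 81 ≡ 81 (mod 131)
3^8 ≡ 81^2 = 6561 ≡ 11 (mod 131)
3^16 ≡ 11^2 = 121 ≡ 121 (mod 131)
3^32 ≡ 121^2 = 14641 ≡ 100 (mod 131)
3^64 ≡ 100^2 = 10000 ≡ 44 (mod 131)
3^128 ≡ 44^2 = 1936 ≡ 102 (mod 131)
130 = 128 + 2 in binary powers of 2.
So 3^130 ≡ 102 · 9 ≡ 1 (mod 131).
Since the result is 1, base 3 gives no evidence that 131 is composite.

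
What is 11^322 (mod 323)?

87

11^1 ≡ 11 (mod 323)
11^2 ≡ 11^2 = 121 ≡ 121 (mod 323)
11^4 ≡ 121^2 = 14641 ≡ 106 (mod 323)
11^8 ≡ 106^2 = 11236 ≡ 254 (mod 323)
11^16 ≡ 254^2 = 64516 ≡ 239 (mod 323)
11^32 ≡ 239^2 = 57121 ≡ 273 (mod 323)
11^64 ≡ 273^2 = 74529 ≡ 239 (mod 323)
11^128 ≡ 239^2 = 57121 ≡ 273 (mod 323)
11^256 ≡ 273^2 = 74529 ≡ 239 (mod 323)
322 = 256 + 64 + 2 in binary powers of 2.
So 11^322 ≡ 239 · 239 · 121 ≡ 87 (mod 323).
Since 87 ≠ 1, base 11 is a Fermat witness: 323 is composite.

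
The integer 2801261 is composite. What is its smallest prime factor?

59

2801261 is odd.
Digit sum 20, not divisible by 3.
Ends in 1: not divisible by 5.
7: 2801261 = 7·400180 + 1
11: 2801261 = 11·254660 + 1
13: 2801261 = 13·215481 + 8
17: 2801261 = 17·164780 + 1
19: 2801261 = 19·147434 + 15
23: 2801261 = 23·121793 + 22
29: 2801261 = 29·96595 + 6
31: 2801261 = 31·90363 + 8
37: 2801261 = 37·75709 + 28
41: 2801261 = 41·68323 + 18
43: 2801261 = 43·65145 + 26
47: 2801261 = 47·59601 + 14
53: 2801261 = 53·52853 + 52
59: 2801261 = 59·47479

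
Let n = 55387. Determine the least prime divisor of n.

55387 is odd.
Digit sum 28, not divisible by 3.
Ends in 7: not divisible by 5.
7: 55387 = 7·7912 + 3
11: 55387 = 11·5035 + 2
13: 55387 = 13·4260 + 7
17: 55387 = 17·3258 + 1
19: 55387 = 19·2915 + 2
23: 55387 = 23·2408 + 3
29: 55387 = 29·1909 + 26
31: 55387 = 31·1786 + 21
37: 55387 = 37·1496 + 35
41: 55387 = 41·1350 + 37
43: 55387 = 43·1288 + 3
47: 55387 = 47·1178 + 21
53: 55387 = 53·1045 + 2
59: 55387 = 59·938 + 45
61: 55387 = 61·907 + 60
67: 55387 = 67·826 + 45
71: 55387 = 71·780 + 7
73: 55387 = 73·758 + 53
79: 55387 = 79·701 + 8
83: 55387 = 83·667 + 26
89: 55387 = 89·622 + 29
97: 55387 = 97·571

97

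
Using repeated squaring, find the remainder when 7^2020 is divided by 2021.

294

7^1 ≡ 7 (mod 2021)
7^2 ≡ 7^2 = 49 ≡ 49 (mod 2021)
7^4 ≡ 49^2 = 2401 ≡ 380 (mod 2021)
7^8 ≡ 380^2 = 144400 ≡ 909 (mod 2021)
7^16 ≡ 909^2 = 826281 ≡ 1713 (mod 2021)
7^32 ≡ 1713^2 = 2934369 ≡ 1898 (mod 2021)
7^64 ≡ 1898^2 = 3602404 ≡ 982 (mod 2021)
7^128 ≡ 982^2 = 964324 ≡ 307 (mod 2021)
7^256 ≡ 307^2 = 94249 ≡ 1283 (mod 2021)
7^512 ≡ 1283^2 = 1646089 ≡ 995 (mod 2021)
7^1024 ≡ 995^2 = 990025 ≡ 1756 (mod 2021)
2020 = 1024 + 512 + 256 + 128 + 64 + 32 + 4 in binary powers of 2.
So 7^2020 ≡ 1756 · 995 · 1283 · 307 · 982 · 1898 · 380 ≡ 294 (mod 2021).
Since 294 ≠ 1, base 7 is a Fermat witness: 2021 is composite.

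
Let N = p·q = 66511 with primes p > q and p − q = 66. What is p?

293

Since p = q + 66, we have 66511 = q(q + 66), so q² + 66q − 66511 = 0.
Discriminant: 66² + 4·66511 = 4356 + 266044 = 270400; √270400 = 520.
q = (−66 + 520)/2 = 227, and p = q + 66 = 293.
Check: 227 · 293 = 66511.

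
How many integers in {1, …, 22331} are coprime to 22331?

Factor: 22331 = 137 · 163.
φ(22331) = (137−1) · (163−1) = 136 · 162 = 22032.

22032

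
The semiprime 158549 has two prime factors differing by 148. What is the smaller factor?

331

Since p = q + 148, we have 158549 = q(q + 148), so q² + 148q − 158549 = 0.
Discriminant: 148² + 4·158549 = 21904 + 634196 = 656100; √656100 = 810.
q = (−148 + 810)/2 = 331, and p = q + 148 = 479.
Check: 331 · 479 = 158549.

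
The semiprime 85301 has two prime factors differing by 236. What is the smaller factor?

Since p = q + 236, we have 85301 = q(q + 236), so q² + 236q − 85301 = 0.
Discriminant: 236² + 4·85301 = 55696 + 341204 = 396900; √396900 = 630.
q = (−236 + 630)/2 = 197, and p = q + 236 = 433.
Check: 197 · 433 = 85301.

197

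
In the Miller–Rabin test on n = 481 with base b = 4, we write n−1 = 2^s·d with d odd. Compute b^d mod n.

233

481 − 1 = 480 = 2^5 · 15, so d = 15.
4^1 ≡ 4 (mod 481)
4^2 ≡ 4^2 = 16 ≡ 16 (mod 481)
4^4 ≡ 16^2 = 256 ≡ 256 (mod 481)
4^8 ≡ 256^2 = 65536 ≡ 120 (mod 481)
15 = 8 + 4 + 2 + 1 in binary powers of 2.
So 4^15 ≡ 120 · 256 · 16 · 4 ≡ 233 (mod 481).
Squaring chain: 233 → 417 → 248 → 417 → 248; never reaches −1, so base 4 is a Miller–Rabin witness that 481 is composite.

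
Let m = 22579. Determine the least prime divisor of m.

67

22579 is odd.
Digit sum 25, not divisible by 3.
Ends in 9: not divisible by 5.
7: 22579 = 7·3225 + 4
11: 22579 = 11·2052 + 7
13: 22579 = 13·1736 + 11
17: 22579 = 17·1328 + 3
19: 22579 = 19·1188 + 7
23: 22579 = 23·981 + 16
29: 22579 = 29·778 + 17
31: 22579 = 31·728 + 11
37: 22579 = 37·610 + 9
41: 22579 = 41·550 + 29
43: 22579 = 43·525 + 4
47: 22579 = 47·480 + 19
53: 22579 = 53·426 + 1
59: 22579 = 59·382 + 41
61: 22579 = 61·370 + 9
67: 22579 = 67·337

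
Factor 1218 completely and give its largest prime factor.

29

1218 = 2 · 609
609 = 3 · 203
203 = 7 · 29
29 is prime.
So 1218 = 2 · 3 · 7 · 29; the largest prime factor is 29.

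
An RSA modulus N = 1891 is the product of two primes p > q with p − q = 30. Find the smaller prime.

31

Since p = q + 30, we have 1891 = q(q + 30), so q² + 30q − 1891 = 0.
Discriminant: 30² + 4·1891 = 900 + 7564 = 8464; √8464 = 92.
q = (−30 + 92)/2 = 31, and p = q + 30 = 61.
Check: 31 · 61 = 1891.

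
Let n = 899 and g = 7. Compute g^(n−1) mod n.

484

7^1 ≡ 7 (mod 899)
7^2 ≡ 7^2 = 49 ≡ 49 (mod 899)
7^4 ≡ 49^2 = 2401 ≡ 603 (mod 899)
7^8 ≡ 603^2 = 363609 ≡ 413 (mod 899)
7^16 ≡ 413^2 = 170569 ≡ 658 (mod 899)
7^32 ≡ 658^2 = 432964 ≡ 545 (mod 899)
7^64 ≡ 545^2 = 297025 ≡ 355 (mod 899)
7^128 ≡ 355^2 = 126025 ≡ 165 (mod 899)
7^256 ≡ 165^2 = 27225 ≡ 255 (mod 899)
7^512 ≡ 255^2 = 65025 ≡ 297 (mod 899)
898 = 512 + 256 + 128 + 2 in binary powers of 2.
So 7^898 ≡ 297 · 255 · 165 · 49 ≡ 484 (mod 899).
Since 484 ≠ 1, base 7 is a Fermat witness: 899 is composite.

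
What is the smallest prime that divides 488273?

29

488273 is odd.
Digit sum 32, not divisible by 3.
Ends in 3: not divisible by 5.
7: 488273 = 7·69753 + 2
11: 488273 = 11·44388 + 5
13: 488273 = 13·37559 + 6
17: 488273 = 17·28721 + 16
19: 488273 = 19·25698 + 11
23: 488273 = 23·21229 + 6
29: 488273 = 29·16837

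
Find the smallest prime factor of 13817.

13817 is odd.
Digit sum 20, not divisible by 3.
Ends in 7: not divisible by 5.
7: 13817 = 7·1973 + 6
11: 13817 = 11·1256 + 1
13: 13817 = 13·1062 + 11
17: 13817 = 17·812 + 13
19: 13817 = 19·727 + 4
23: 13817 = 23·600 + 17
29: 13817 = 29·476 + 13
31: 13817 = 31·445 + 22
37: 13817 = 37·373 + 16
41: 13817 = 41·337

41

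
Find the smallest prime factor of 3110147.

43

3110147 is odd.
Digit sum 17, not divisible by 3.
Ends in 7: not divisible by 5.
7: 3110147 = 7·444306 + 5
11: 3110147 = 11·282740 + 7
13: 3110147 = 13·239242 + 1
17: 3110147 = 17·182949 + 14
19: 3110147 = 19·163691 + 18
23: 3110147 = 23·135223 + 18
29: 3110147 = 29·107246 + 13
31: 3110147 = 31·100327 + 10
37: 3110147 = 37·84058 + 1
41: 3110147 = 41·75857 + 10
43: 3110147 = 43·72329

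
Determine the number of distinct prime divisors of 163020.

163020 = 2^2 · 40755
40755 = 3 · 13585
13585 = 5 · 2717
2717 = 11 · 247
247 = 13 · 19
163020 = 2^2 · 3 · 5 · 11 · 13 · 19, which has 6 distinct prime factors.

6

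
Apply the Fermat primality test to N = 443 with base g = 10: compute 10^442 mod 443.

10^1 ≡ 10 (mod 443)
10^2 ≡ 10^2 = 100 ≡ 100 (mod 443)
10^4 ≡ 100^2 = 10000 ≡ 254 (mod 443)
10^8 ≡ 254^2 = 64516 ≡ 281 (mod 443)
10^16 ≡ 281^2 = 78961 ≡ 107 (mod 443)
10^32 ≡ 107^2 = 11449 ≡ 374 (mod 443)
10^64 ≡ 374^2 = 139876 ≡ 331 (mod 443)
10^128 ≡ 331^2 = 109561 ≡ 140 (mod 443)
10^256 ≡ 140^2 = 19600 ≡ 108 (mod 443)
442 = 256 + 128 + 32 + 16 + 8 + 2 in binary powers of 2.
So 10^442 ≡ 108 · 140 · 374 · 107 · 281 · 100 ≡ 1 (mod 443).
Since the result is 1, base 10 gives no evidence that 443 is composite.

1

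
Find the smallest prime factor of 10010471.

59

10010471 is odd.
Digit sum 14, not divisible by 3.
Ends in 1: not divisible by 5.
7: 10010471 = 7·1430067 + 2
11: 10010471 = 11·910042 + 9
13: 10010471 = 13·770036 + 3
17: 10010471 = 17·588851 + 4
19: 10010471 = 19·526866 + 17
23: 10010471 = 23·435237 + 20
29: 10010471 = 29·345188 + 19
31: 10010471 = 31·322918 + 13
37: 10010471 = 37·270553 + 10
41: 10010471 = 41·244157 + 34
43: 10010471 = 43·232801 + 28
47: 10010471 = 47·212988 + 35
53: 10010471 = 53·188876 + 43
59: 10010471 = 59·169669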